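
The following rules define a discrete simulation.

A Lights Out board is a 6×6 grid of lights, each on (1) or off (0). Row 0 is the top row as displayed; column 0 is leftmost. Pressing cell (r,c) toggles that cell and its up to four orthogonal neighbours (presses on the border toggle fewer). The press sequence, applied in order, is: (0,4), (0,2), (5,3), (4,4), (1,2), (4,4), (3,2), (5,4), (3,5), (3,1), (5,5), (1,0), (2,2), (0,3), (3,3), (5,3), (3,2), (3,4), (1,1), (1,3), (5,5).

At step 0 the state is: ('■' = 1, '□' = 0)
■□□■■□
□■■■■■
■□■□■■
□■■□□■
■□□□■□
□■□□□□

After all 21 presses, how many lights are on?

21

t=0: ■□□■■□
□■■■■■
■□■□■■
□■■□□■
■□□□■□
□■□□□□
t=1: ■□□□□■
□■■■□■
■□■□■■
□■■□□■
■□□□■□
□■□□□□
t=2: ■■■■□■
□■□■□■
■□■□■■
□■■□□■
■□□□■□
□■□□□□
t=3: ■■■■□■
□■□■□■
■□■□■■
□■■□□■
■□□■■□
□■■■■□
t=4: ■■■■□■
□■□■□■
■□■□■■
□■■□■■
■□□□□■
□■■■□□
t=5: ■■□■□■
□□■□□■
■□□□■■
□■■□■■
■□□□□■
□■■■□□
t=6: ■■□■□■
□□■□□■
■□□□■■
□■■□□■
■□□■■□
□■■■■□
t=7: ■■□■□■
□□■□□■
■□■□■■
□□□■□■
■□■■■□
□■■■■□
t=8: ■■□■□■
□□■□□■
■□■□■■
□□□■□■
■□■■□□
□■■□□■
t=9: ■■□■□■
□□■□□■
■□■□■□
□□□■■□
■□■■□■
□■■□□■
t=10: ■■□■□■
□□■□□■
■■■□■□
■■■■■□
■■■■□■
□■■□□■
t=11: ■■□■□■
□□■□□■
■■■□■□
■■■■■□
■■■■□□
□■■□■□
t=12: □■□■□■
■■■□□■
□■■□■□
■■■■■□
■■■■□□
□■■□■□
t=13: □■□■□■
■■□□□■
□□□■■□
■■□■■□
■■■■□□
□■■□■□
t=14: □■■□■■
■■□■□■
□□□■■□
■■□■■□
■■■■□□
□■■□■□
t=15: □■■□■■
■■□■□■
□□□□■□
■■■□□□
■■■□□□
□■■□■□
t=16: □■■□■■
■■□■□■
□□□□■□
■■■□□□
■■■■□□
□■□■□□
t=17: □■■□■■
■■□■□■
□□■□■□
■□□■□□
■■□■□□
□■□■□□
t=18: □■■□■■
■■□■□■
□□■□□□
■□□□■■
■■□■■□
□■□■□□
t=19: □□■□■■
□□■■□■
□■■□□□
■□□□■■
■■□■■□
□■□■□□
t=20: □□■■■■
□□□□■■
□■■■□□
■□□□■■
■■□■■□
□■□■□□
t=21: □□■■■■
□□□□■■
□■■■□□
■□□□■■
■■□■■■
□■□■■■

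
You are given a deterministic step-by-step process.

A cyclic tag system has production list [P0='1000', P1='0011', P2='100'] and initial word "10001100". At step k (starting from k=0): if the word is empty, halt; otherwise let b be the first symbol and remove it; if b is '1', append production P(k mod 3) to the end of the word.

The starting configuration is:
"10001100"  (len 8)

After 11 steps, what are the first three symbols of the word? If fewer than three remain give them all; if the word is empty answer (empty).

000

step 0: "10001100"  (len 8)
step 1: "00011001000"  (len 11)
step 2: "0011001000"  (len 10)
step 3: "011001000"  (len 9)
step 4: "11001000"  (len 8)
step 5: "10010000011"  (len 11)
step 6: "0010000011100"  (len 13)
step 7: "010000011100"  (len 12)
step 8: "10000011100"  (len 11)
step 9: "0000011100100"  (len 13)
step 10: "000011100100"  (len 12)
step 11: "00011100100"  (len 11)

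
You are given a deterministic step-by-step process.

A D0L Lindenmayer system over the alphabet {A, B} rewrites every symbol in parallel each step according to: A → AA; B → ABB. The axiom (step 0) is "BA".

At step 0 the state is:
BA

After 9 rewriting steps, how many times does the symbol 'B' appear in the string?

512

t=0: BA
t=1: ABBAA
t=2: AAABBABBAAAA
t=3: AAAAAAABBABBAAABBABBAAAAAAAA
t=4: AAAAAAAAAAAAAAABBABBAAABBABBAAAAAAABBABBAAABBABBAAAAAAAAAAAAAAAA
t=5: AAAAAAAAAAAAAAAAAAAAAAAAAAAAAAABBABBAAABBABBAAAAAAABBABBAA…ABBABBAAAAAAABBABBAAABBABBAAAAAAAAAAAAAAAAAAAAAAAAAAAAAAAA  (len 144)
t=6: AAAAAAAAAAAAAAAAAAAAAAAAAAAAAAAAAAAAAAAAAAAAAAAAAAAAAAAAAA…AAAAAAAAAAAAAAAAAAAAAAAAAAAAAAAAAAAAAAAAAAAAAAAAAAAAAAAAAA  (len 320)
t=7: AAAAAAAAAAAAAAAAAAAAAAAAAAAAAAAAAAAAAAAAAAAAAAAAAAAAAAAAAA…AAAAAAAAAAAAAAAAAAAAAAAAAAAAAAAAAAAAAAAAAAAAAAAAAAAAAAAAAA  (len 704)
t=8: AAAAAAAAAAAAAAAAAAAAAAAAAAAAAAAAAAAAAAAAAAAAAAAAAAAAAAAAAA…AAAAAAAAAAAAAAAAAAAAAAAAAAAAAAAAAAAAAAAAAAAAAAAAAAAAAAAAAA  (len 1536)
t=9: AAAAAAAAAAAAAAAAAAAAAAAAAAAAAAAAAAAAAAAAAAAAAAAAAAAAAAAAAA…AAAAAAAAAAAAAAAAAAAAAAAAAAAAAAAAAAAAAAAAAAAAAAAAAAAAAAAAAA  (len 3328)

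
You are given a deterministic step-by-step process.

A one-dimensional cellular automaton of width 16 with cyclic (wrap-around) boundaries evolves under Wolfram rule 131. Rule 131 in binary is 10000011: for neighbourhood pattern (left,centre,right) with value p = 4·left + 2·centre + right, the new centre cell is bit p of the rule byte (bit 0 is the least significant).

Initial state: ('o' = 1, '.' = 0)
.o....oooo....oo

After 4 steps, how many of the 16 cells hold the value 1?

8

0) .o....oooo....oo
1) ...ooo.oo..ooo..
2) ooo.o.....o.o..o
3) oo....oooo....o.
4) ...ooo.oo..ooo..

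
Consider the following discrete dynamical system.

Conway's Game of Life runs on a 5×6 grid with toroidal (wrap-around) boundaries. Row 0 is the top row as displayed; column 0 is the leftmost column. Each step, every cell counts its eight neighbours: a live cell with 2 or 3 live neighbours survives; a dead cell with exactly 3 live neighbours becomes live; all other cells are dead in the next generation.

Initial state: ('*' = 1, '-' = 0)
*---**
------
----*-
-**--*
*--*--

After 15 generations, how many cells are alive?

k=0  *---**
------
----*-
-**--*
*--*--
k=1  *---**
----*-
------
******
--**--
k=2  ----**
----*-
***---
**--**
------
k=3  ----**
**-**-
--***-
--*--*
------
k=4  *--***
**----
*-----
--*-*-
----**
k=5  -*-*--
-*--*-
*----*
---**-
*-----
k=6  ***---
-**-**
*--*-*
*---*-
--***-
k=7  *-----
----*-
--**--
***---
*-*-*-
k=8  -*-*--
---*--
--**--
*----*
*-**--
k=9  -*-**-
---**-
--***-
*---**
*-****
k=10  **----
-----*
--*---
*-----
--*---
k=11  **----
**----
------
-*----
*-----
k=12  -----*
**----
**----
------
*-----
k=13  -*---*
-*---*
**----
**----
------
k=14  ------
-**--*
--*--*
**----
-*----
k=15  ***---
***---
--*--*
***---
**----

13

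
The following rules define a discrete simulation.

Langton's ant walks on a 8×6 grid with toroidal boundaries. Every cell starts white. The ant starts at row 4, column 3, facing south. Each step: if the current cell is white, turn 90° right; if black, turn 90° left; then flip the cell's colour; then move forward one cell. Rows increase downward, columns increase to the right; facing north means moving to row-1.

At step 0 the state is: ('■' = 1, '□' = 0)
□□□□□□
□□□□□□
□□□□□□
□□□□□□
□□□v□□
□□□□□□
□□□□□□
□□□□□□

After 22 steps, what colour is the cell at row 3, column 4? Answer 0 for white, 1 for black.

1

k=0  □□□□□□
□□□□□□
□□□□□□
□□□□□□
□□□v□□
□□□□□□
□□□□□□
□□□□□□
k=1  □□□□□□
□□□□□□
□□□□□□
□□□□□□
□□<■□□
□□□□□□
□□□□□□
□□□□□□
k=2  □□□□□□
□□□□□□
□□□□□□
□□^□□□
□□■■□□
□□□□□□
□□□□□□
□□□□□□
k=3  □□□□□□
□□□□□□
□□□□□□
□□■>□□
□□■■□□
□□□□□□
□□□□□□
□□□□□□
k=4  □□□□□□
□□□□□□
□□□□□□
□□■■□□
□□■v□□
□□□□□□
□□□□□□
□□□□□□
k=5  □□□□□□
□□□□□□
□□□□□□
□□■■□□
□□■□>□
□□□□□□
□□□□□□
□□□□□□
k=6  □□□□□□
□□□□□□
□□□□□□
□□■■□□
□□■□■□
□□□□v□
□□□□□□
□□□□□□
k=7  □□□□□□
□□□□□□
□□□□□□
□□■■□□
□□■□■□
□□□<■□
□□□□□□
□□□□□□
k=8  □□□□□□
□□□□□□
□□□□□□
□□■■□□
□□■^■□
□□□■■□
□□□□□□
□□□□□□
k=9  □□□□□□
□□□□□□
□□□□□□
□□■■□□
□□■■>□
□□□■■□
□□□□□□
□□□□□□
k=10  □□□□□□
□□□□□□
□□□□□□
□□■■^□
□□■■□□
□□□■■□
□□□□□□
□□□□□□
k=11  □□□□□□
□□□□□□
□□□□□□
□□■■■>
□□■■□□
□□□■■□
□□□□□□
□□□□□□
k=12  □□□□□□
□□□□□□
□□□□□□
□□■■■■
□□■■□v
□□□■■□
□□□□□□
□□□□□□
k=13  □□□□□□
□□□□□□
□□□□□□
□□■■■■
□□■■<■
□□□■■□
□□□□□□
□□□□□□
k=14  □□□□□□
□□□□□□
□□□□□□
□□■■^■
□□■■■■
□□□■■□
□□□□□□
□□□□□□
k=15  □□□□□□
□□□□□□
□□□□□□
□□■<□■
□□■■■■
□□□■■□
□□□□□□
□□□□□□
k=16  □□□□□□
□□□□□□
□□□□□□
□□■□□■
□□■v■■
□□□■■□
□□□□□□
□□□□□□
k=17  □□□□□□
□□□□□□
□□□□□□
□□■□□■
□□■□>■
□□□■■□
□□□□□□
□□□□□□
k=18  □□□□□□
□□□□□□
□□□□□□
□□■□^■
□□■□□■
□□□■■□
□□□□□□
□□□□□□
k=19  □□□□□□
□□□□□□
□□□□□□
□□■□■>
□□■□□■
□□□■■□
□□□□□□
□□□□□□
k=20  □□□□□□
□□□□□□
□□□□□^
□□■□■□
□□■□□■
□□□■■□
□□□□□□
□□□□□□
k=21  □□□□□□
□□□□□□
>□□□□■
□□■□■□
□□■□□■
□□□■■□
□□□□□□
□□□□□□
k=22  □□□□□□
□□□□□□
■□□□□■
v□■□■□
□□■□□■
□□□■■□
□□□□□□
□□□□□□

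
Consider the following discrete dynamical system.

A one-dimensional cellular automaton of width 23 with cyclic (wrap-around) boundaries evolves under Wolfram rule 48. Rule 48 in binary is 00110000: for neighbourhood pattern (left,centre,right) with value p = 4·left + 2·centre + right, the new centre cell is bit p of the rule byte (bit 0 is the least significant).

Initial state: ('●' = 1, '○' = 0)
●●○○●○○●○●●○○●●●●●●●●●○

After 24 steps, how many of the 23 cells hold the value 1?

5

step 0: ●●○○●○○●○●●○○●●●●●●●●●○
step 1: ○○●○○●○○●○○●○○○○○○○○○○●
step 2: ●○○●○○●○○●○○●○○○○○○○○○○
step 3: ○●○○●○○●○○●○○●○○○○○○○○○
step 4: ○○●○○●○○●○○●○○●○○○○○○○○
step 5: ○○○●○○●○○●○○●○○●○○○○○○○
step 6: ○○○○●○○●○○●○○●○○●○○○○○○
step 7: ○○○○○●○○●○○●○○●○○●○○○○○
step 8: ○○○○○○●○○●○○●○○●○○●○○○○
step 9: ○○○○○○○●○○●○○●○○●○○●○○○
step 10: ○○○○○○○○●○○●○○●○○●○○●○○
step 11: ○○○○○○○○○●○○●○○●○○●○○●○
step 12: ○○○○○○○○○○●○○●○○●○○●○○●
step 13: ●○○○○○○○○○○●○○●○○●○○●○○
step 14: ○●○○○○○○○○○○●○○●○○●○○●○
step 15: ○○●○○○○○○○○○○●○○●○○●○○●
step 16: ●○○●○○○○○○○○○○●○○●○○●○○
step 17: ○●○○●○○○○○○○○○○●○○●○○●○
step 18: ○○●○○●○○○○○○○○○○●○○●○○●
step 19: ●○○●○○●○○○○○○○○○○●○○●○○
step 20: ○●○○●○○●○○○○○○○○○○●○○●○
step 21: ○○●○○●○○●○○○○○○○○○○●○○●
step 22: ●○○●○○●○○●○○○○○○○○○○●○○
step 23: ○●○○●○○●○○●○○○○○○○○○○●○
step 24: ○○●○○●○○●○○●○○○○○○○○○○●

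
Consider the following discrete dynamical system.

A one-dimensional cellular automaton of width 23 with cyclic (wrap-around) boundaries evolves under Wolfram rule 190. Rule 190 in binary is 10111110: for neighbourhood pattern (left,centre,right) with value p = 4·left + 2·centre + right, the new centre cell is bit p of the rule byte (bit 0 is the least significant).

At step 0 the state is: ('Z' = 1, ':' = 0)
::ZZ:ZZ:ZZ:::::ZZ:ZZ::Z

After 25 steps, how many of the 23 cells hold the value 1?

17

step 0: ::ZZ:ZZ:ZZ:::::ZZ:ZZ::Z
step 1: ZZZ:ZZ:ZZ:Z:::ZZ:ZZ:ZZZ
step 2: ZZ:ZZ:ZZ:ZZZ:ZZ:ZZ:ZZZZ
step 3: Z:ZZ:ZZ:ZZZ:ZZ:ZZ:ZZZZZ
step 4: :ZZ:ZZ:ZZZ:ZZ:ZZ:ZZZZZZ
step 5: ZZ:ZZ:ZZZ:ZZ:ZZ:ZZZZZZ:
step 6: Z:ZZ:ZZZ:ZZ:ZZ:ZZZZZZ:Z
step 7: :ZZ:ZZZ:ZZ:ZZ:ZZZZZZ:ZZ
step 8: ZZ:ZZZ:ZZ:ZZ:ZZZZZZ:ZZ:
step 9: Z:ZZZ:ZZ:ZZ:ZZZZZZ:ZZ:Z
step 10: :ZZZ:ZZ:ZZ:ZZZZZZ:ZZ:ZZ
step 11: ZZZ:ZZ:ZZ:ZZZZZZ:ZZ:ZZ:
step 12: ZZ:ZZ:ZZ:ZZZZZZ:ZZ:ZZ:Z
step 13: Z:ZZ:ZZ:ZZZZZZ:ZZ:ZZ:ZZ
step 14: :ZZ:ZZ:ZZZZZZ:ZZ:ZZ:ZZZ
step 15: ZZ:ZZ:ZZZZZZ:ZZ:ZZ:ZZZ:
step 16: Z:ZZ:ZZZZZZ:ZZ:ZZ:ZZZ:Z
step 17: :ZZ:ZZZZZZ:ZZ:ZZ:ZZZ:ZZ
step 18: ZZ:ZZZZZZ:ZZ:ZZ:ZZZ:ZZ:
step 19: Z:ZZZZZZ:ZZ:ZZ:ZZZ:ZZ:Z
step 20: :ZZZZZZ:ZZ:ZZ:ZZZ:ZZ:ZZ
step 21: ZZZZZZ:ZZ:ZZ:ZZZ:ZZ:ZZ:
step 22: ZZZZZ:ZZ:ZZ:ZZZ:ZZ:ZZ:Z
step 23: ZZZZ:ZZ:ZZ:ZZZ:ZZ:ZZ:ZZ
step 24: ZZZ:ZZ:ZZ:ZZZ:ZZ:ZZ:ZZZ
step 25: ZZ:ZZ:ZZ:ZZZ:ZZ:ZZ:ZZZZ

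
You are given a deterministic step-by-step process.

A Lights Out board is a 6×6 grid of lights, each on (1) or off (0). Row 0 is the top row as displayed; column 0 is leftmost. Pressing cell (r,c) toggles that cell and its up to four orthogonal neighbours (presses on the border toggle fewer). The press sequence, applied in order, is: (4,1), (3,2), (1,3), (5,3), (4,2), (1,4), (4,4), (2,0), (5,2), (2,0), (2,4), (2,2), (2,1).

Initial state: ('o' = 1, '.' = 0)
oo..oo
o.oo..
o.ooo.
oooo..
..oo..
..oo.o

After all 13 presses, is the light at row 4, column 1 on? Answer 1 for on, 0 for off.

0

[0] oo..oo
o.oo..
o.ooo.
oooo..
..oo..
..oo.o
[1] oo..oo
o.oo..
o.ooo.
o.oo..
oo.o..
.ooo.o
[2] oo..oo
o.oo..
o..oo.
oo....
oooo..
.ooo.o
[3] oo.ooo
o...o.
o...o.
oo....
oooo..
.ooo.o
[4] oo.ooo
o...o.
o...o.
oo....
ooo...
.o..oo
[5] oo.ooo
o...o.
o...o.
ooo...
o..o..
.oo.oo
[6] oo.o.o
o..o.o
o.....
ooo...
o..o..
.oo.oo
[7] oo.o.o
o..o.o
o.....
ooo.o.
o...oo
.oo..o
[8] oo.o.o
...o.o
.o....
.oo.o.
o...oo
.oo..o
[9] oo.o.o
...o.o
.o....
.oo.o.
o.o.oo
...o.o
[10] oo.o.o
o..o.o
o.....
ooo.o.
o.o.oo
...o.o
[11] oo.o.o
o..ooo
o..ooo
ooo...
o.o.oo
...o.o
[12] oo.o.o
o.oooo
ooo.oo
oo....
o.o.oo
...o.o
[13] oo.o.o
oooooo
....oo
o.....
o.o.oo
...o.o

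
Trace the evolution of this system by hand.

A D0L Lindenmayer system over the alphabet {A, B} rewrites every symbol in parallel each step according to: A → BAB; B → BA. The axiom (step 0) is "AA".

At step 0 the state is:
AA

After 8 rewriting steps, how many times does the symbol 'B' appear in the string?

1632

0) AA
1) BABBAB
2) BABABBABABABBA
3) BABABBABABBABABABBABABBABABBABABAB
4) BABABBABABBABABABBABABBABABABBABABBABABBABABABBABABBABABABBABABBABABABBABABBABABBA
5) BABABBABABBABABABBABABBABABABBABABBABABBABABABBABABBABABAB…BABABBABABBABABABBABABBABABBABABABBABABBABABABBABABBABABAB  (len 198)
6) BABABBABABBABABABBABABBABABABBABABBABABBABABABBABABBABABAB…BABABBABABBABABABBABABBABABBABABABBABABBABABABBABABBABABBA  (len 478)
7) BABABBABABBABABABBABABBABABABBABABBABABBABABABBABABBABABAB…BABABBABABBABABABBABABBABABBABABABBABABBABABABBABABBABABAB  (len 1154)
8) BABABBABABBABABABBABABBABABABBABABBABABBABABABBABABBABABAB…BABABBABABBABABABBABABBABABBABABABBABABBABABABBABABBABABBA  (len 2786)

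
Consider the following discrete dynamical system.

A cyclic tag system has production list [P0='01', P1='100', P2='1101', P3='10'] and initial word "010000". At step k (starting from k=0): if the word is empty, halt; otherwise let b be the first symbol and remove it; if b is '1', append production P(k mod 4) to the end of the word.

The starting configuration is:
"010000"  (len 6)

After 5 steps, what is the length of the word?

t=0: "010000"  (len 6)
t=1: "10000"  (len 5)
t=2: "0000100"  (len 7)
t=3: "000100"  (len 6)
t=4: "00100"  (len 5)
t=5: "0100"  (len 4)

4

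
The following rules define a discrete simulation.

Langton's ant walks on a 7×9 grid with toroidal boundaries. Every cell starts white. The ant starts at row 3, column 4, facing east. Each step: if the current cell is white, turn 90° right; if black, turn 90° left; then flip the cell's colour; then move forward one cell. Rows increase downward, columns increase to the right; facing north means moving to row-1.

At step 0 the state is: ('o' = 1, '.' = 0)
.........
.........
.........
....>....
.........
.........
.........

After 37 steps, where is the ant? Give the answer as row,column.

2,0

gen 0: .........
.........
.........
....>....
.........
.........
.........
gen 1: .........
.........
.........
....o....
....v....
.........
.........
gen 2: .........
.........
.........
....o....
...<o....
.........
.........
gen 3: .........
.........
.........
...^o....
...oo....
.........
.........
gen 4: .........
.........
.........
...o>....
...oo....
.........
.........
gen 5: .........
.........
....^....
...o.....
...oo....
.........
.........
gen 6: .........
.........
....o>...
...o.....
...oo....
.........
.........
gen 7: .........
.........
....oo...
...o.v...
...oo....
.........
.........
gen 8: .........
.........
....oo...
...o<o...
...oo....
.........
.........
gen 9: .........
.........
....^o...
...ooo...
...oo....
.........
.........
gen 10: .........
.........
...<.o...
...ooo...
...oo....
.........
.........
gen 11: .........
...^.....
...o.o...
...ooo...
...oo....
.........
.........
gen 12: .........
...o>....
...o.o...
...ooo...
...oo....
.........
.........
gen 13: .........
...oo....
...ovo...
...ooo...
...oo....
.........
.........
gen 14: .........
...oo....
...<oo...
...ooo...
...oo....
.........
.........
gen 15: .........
...oo....
....oo...
...voo...
...oo....
.........
.........
gen 16: .........
...oo....
....oo...
....>o...
...oo....
.........
.........
gen 17: .........
...oo....
....^o...
.....o...
...oo....
.........
.........
gen 18: .........
...oo....
...<.o...
.....o...
...oo....
.........
.........
gen 19: .........
...^o....
...o.o...
.....o...
...oo....
.........
.........
gen 20: .........
..<.o....
...o.o...
.....o...
...oo....
.........
.........
gen 21: ..^......
..o.o....
...o.o...
.....o...
...oo....
.........
.........
gen 22: ..o>.....
..o.o....
...o.o...
.....o...
...oo....
.........
.........
gen 23: ..oo.....
..ovo....
...o.o...
.....o...
...oo....
.........
.........
gen 24: ..oo.....
..<oo....
...o.o...
.....o...
...oo....
.........
.........
gen 25: ..oo.....
...oo....
..vo.o...
.....o...
...oo....
.........
.........
gen 26: ..oo.....
...oo....
.<oo.o...
.....o...
...oo....
.........
.........
gen 27: ..oo.....
.^.oo....
.ooo.o...
.....o...
...oo....
.........
.........
gen 28: ..oo.....
.o>oo....
.ooo.o...
.....o...
...oo....
.........
.........
gen 29: ..oo.....
.oooo....
.ovo.o...
.....o...
...oo....
.........
.........
gen 30: ..oo.....
.oooo....
.o.>.o...
.....o...
...oo....
.........
.........
gen 31: ..oo.....
.oo^o....
.o...o...
.....o...
...oo....
.........
.........
gen 32: ..oo.....
.o<.o....
.o...o...
.....o...
...oo....
.........
.........
gen 33: ..oo.....
.o..o....
.ov..o...
.....o...
...oo....
.........
.........
gen 34: ..oo.....
.o..o....
.<o..o...
.....o...
...oo....
.........
.........
gen 35: ..oo.....
.o..o....
..o..o...
.v...o...
...oo....
.........
.........
gen 36: ..oo.....
.o..o....
..o..o...
<o...o...
...oo....
.........
.........
gen 37: ..oo.....
.o..o....
^.o..o...
oo...o...
...oo....
.........
.........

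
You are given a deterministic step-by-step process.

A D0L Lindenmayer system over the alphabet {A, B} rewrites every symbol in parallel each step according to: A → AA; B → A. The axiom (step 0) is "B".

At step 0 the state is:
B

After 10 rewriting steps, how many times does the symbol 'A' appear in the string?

512

0) B
1) A
2) AA
3) AAAA
4) AAAAAAAA
5) AAAAAAAAAAAAAAAA
6) AAAAAAAAAAAAAAAAAAAAAAAAAAAAAAAA
7) AAAAAAAAAAAAAAAAAAAAAAAAAAAAAAAAAAAAAAAAAAAAAAAAAAAAAAAAAAAAAAAA
8) AAAAAAAAAAAAAAAAAAAAAAAAAAAAAAAAAAAAAAAAAAAAAAAAAAAAAAAAAA…AAAAAAAAAAAAAAAAAAAAAAAAAAAAAAAAAAAAAAAAAAAAAAAAAAAAAAAAAA  (len 128)
9) AAAAAAAAAAAAAAAAAAAAAAAAAAAAAAAAAAAAAAAAAAAAAAAAAAAAAAAAAA…AAAAAAAAAAAAAAAAAAAAAAAAAAAAAAAAAAAAAAAAAAAAAAAAAAAAAAAAAA  (len 256)
10) AAAAAAAAAAAAAAAAAAAAAAAAAAAAAAAAAAAAAAAAAAAAAAAAAAAAAAAAAA…AAAAAAAAAAAAAAAAAAAAAAAAAAAAAAAAAAAAAAAAAAAAAAAAAAAAAAAAAA  (len 512)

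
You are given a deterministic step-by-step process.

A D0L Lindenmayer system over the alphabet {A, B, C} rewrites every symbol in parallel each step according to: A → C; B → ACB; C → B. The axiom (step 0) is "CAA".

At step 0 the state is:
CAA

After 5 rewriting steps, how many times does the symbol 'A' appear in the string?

8

k=0  CAA
k=1  BCC
k=2  ACBBB
k=3  CBACBACBACB
k=4  BACBCBACBCBACBCBACB
k=5  ACBCBACBBACBCBACBBACBCBACBBACBCBACB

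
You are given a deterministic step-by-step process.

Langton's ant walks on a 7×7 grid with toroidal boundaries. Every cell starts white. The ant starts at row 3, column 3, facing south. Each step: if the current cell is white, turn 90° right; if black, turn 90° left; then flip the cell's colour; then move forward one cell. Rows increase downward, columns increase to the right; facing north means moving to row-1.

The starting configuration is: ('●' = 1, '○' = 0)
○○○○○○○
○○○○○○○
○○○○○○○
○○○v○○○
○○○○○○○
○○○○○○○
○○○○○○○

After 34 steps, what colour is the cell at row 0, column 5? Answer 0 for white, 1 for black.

step 0: ○○○○○○○
○○○○○○○
○○○○○○○
○○○v○○○
○○○○○○○
○○○○○○○
○○○○○○○
step 1: ○○○○○○○
○○○○○○○
○○○○○○○
○○<●○○○
○○○○○○○
○○○○○○○
○○○○○○○
step 2: ○○○○○○○
○○○○○○○
○○^○○○○
○○●●○○○
○○○○○○○
○○○○○○○
○○○○○○○
step 3: ○○○○○○○
○○○○○○○
○○●>○○○
○○●●○○○
○○○○○○○
○○○○○○○
○○○○○○○
step 4: ○○○○○○○
○○○○○○○
○○●●○○○
○○●v○○○
○○○○○○○
○○○○○○○
○○○○○○○
step 5: ○○○○○○○
○○○○○○○
○○●●○○○
○○●○>○○
○○○○○○○
○○○○○○○
○○○○○○○
step 6: ○○○○○○○
○○○○○○○
○○●●○○○
○○●○●○○
○○○○v○○
○○○○○○○
○○○○○○○
step 7: ○○○○○○○
○○○○○○○
○○●●○○○
○○●○●○○
○○○<●○○
○○○○○○○
○○○○○○○
step 8: ○○○○○○○
○○○○○○○
○○●●○○○
○○●^●○○
○○○●●○○
○○○○○○○
○○○○○○○
step 9: ○○○○○○○
○○○○○○○
○○●●○○○
○○●●>○○
○○○●●○○
○○○○○○○
○○○○○○○
step 10: ○○○○○○○
○○○○○○○
○○●●^○○
○○●●○○○
○○○●●○○
○○○○○○○
○○○○○○○
step 11: ○○○○○○○
○○○○○○○
○○●●●>○
○○●●○○○
○○○●●○○
○○○○○○○
○○○○○○○
step 12: ○○○○○○○
○○○○○○○
○○●●●●○
○○●●○v○
○○○●●○○
○○○○○○○
○○○○○○○
step 13: ○○○○○○○
○○○○○○○
○○●●●●○
○○●●<●○
○○○●●○○
○○○○○○○
○○○○○○○
step 14: ○○○○○○○
○○○○○○○
○○●●^●○
○○●●●●○
○○○●●○○
○○○○○○○
○○○○○○○
step 15: ○○○○○○○
○○○○○○○
○○●<○●○
○○●●●●○
○○○●●○○
○○○○○○○
○○○○○○○
step 16: ○○○○○○○
○○○○○○○
○○●○○●○
○○●v●●○
○○○●●○○
○○○○○○○
○○○○○○○
step 17: ○○○○○○○
○○○○○○○
○○●○○●○
○○●○>●○
○○○●●○○
○○○○○○○
○○○○○○○
step 18: ○○○○○○○
○○○○○○○
○○●○^●○
○○●○○●○
○○○●●○○
○○○○○○○
○○○○○○○
step 19: ○○○○○○○
○○○○○○○
○○●○●>○
○○●○○●○
○○○●●○○
○○○○○○○
○○○○○○○
step 20: ○○○○○○○
○○○○○^○
○○●○●○○
○○●○○●○
○○○●●○○
○○○○○○○
○○○○○○○
step 21: ○○○○○○○
○○○○○●>
○○●○●○○
○○●○○●○
○○○●●○○
○○○○○○○
○○○○○○○
step 22: ○○○○○○○
○○○○○●●
○○●○●○v
○○●○○●○
○○○●●○○
○○○○○○○
○○○○○○○
step 23: ○○○○○○○
○○○○○●●
○○●○●<●
○○●○○●○
○○○●●○○
○○○○○○○
○○○○○○○
step 24: ○○○○○○○
○○○○○^●
○○●○●●●
○○●○○●○
○○○●●○○
○○○○○○○
○○○○○○○
step 25: ○○○○○○○
○○○○<○●
○○●○●●●
○○●○○●○
○○○●●○○
○○○○○○○
○○○○○○○
step 26: ○○○○^○○
○○○○●○●
○○●○●●●
○○●○○●○
○○○●●○○
○○○○○○○
○○○○○○○
step 27: ○○○○●>○
○○○○●○●
○○●○●●●
○○●○○●○
○○○●●○○
○○○○○○○
○○○○○○○
step 28: ○○○○●●○
○○○○●v●
○○●○●●●
○○●○○●○
○○○●●○○
○○○○○○○
○○○○○○○
step 29: ○○○○●●○
○○○○<●●
○○●○●●●
○○●○○●○
○○○●●○○
○○○○○○○
○○○○○○○
step 30: ○○○○●●○
○○○○○●●
○○●○v●●
○○●○○●○
○○○●●○○
○○○○○○○
○○○○○○○
step 31: ○○○○●●○
○○○○○●●
○○●○○>●
○○●○○●○
○○○●●○○
○○○○○○○
○○○○○○○
step 32: ○○○○●●○
○○○○○^●
○○●○○○●
○○●○○●○
○○○●●○○
○○○○○○○
○○○○○○○
step 33: ○○○○●●○
○○○○<○●
○○●○○○●
○○●○○●○
○○○●●○○
○○○○○○○
○○○○○○○
step 34: ○○○○^●○
○○○○●○●
○○●○○○●
○○●○○●○
○○○●●○○
○○○○○○○
○○○○○○○

1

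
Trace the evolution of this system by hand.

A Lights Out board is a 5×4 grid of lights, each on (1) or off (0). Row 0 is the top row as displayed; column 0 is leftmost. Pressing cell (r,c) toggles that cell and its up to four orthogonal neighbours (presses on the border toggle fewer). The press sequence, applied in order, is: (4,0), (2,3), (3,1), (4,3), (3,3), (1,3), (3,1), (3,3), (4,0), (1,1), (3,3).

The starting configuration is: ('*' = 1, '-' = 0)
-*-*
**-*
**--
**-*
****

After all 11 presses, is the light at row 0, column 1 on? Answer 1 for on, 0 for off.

step 0: -*-*
**-*
**--
**-*
****
step 1: -*-*
**-*
**--
-*-*
--**
step 2: -*-*
**--
****
-*--
--**
step 3: -*-*
**--
*-**
*-*-
-***
step 4: -*-*
**--
*-**
*-**
-*--
step 5: -*-*
**--
*-*-
*---
-*-*
step 6: -*--
****
*-**
*---
-*-*
step 7: -*--
****
****
-**-
---*
step 8: -*--
****
***-
-*-*
----
step 9: -*--
****
***-
**-*
**--
step 10: ----
---*
*-*-
**-*
**--
step 11: ----
---*
*-**
***-
**-*

0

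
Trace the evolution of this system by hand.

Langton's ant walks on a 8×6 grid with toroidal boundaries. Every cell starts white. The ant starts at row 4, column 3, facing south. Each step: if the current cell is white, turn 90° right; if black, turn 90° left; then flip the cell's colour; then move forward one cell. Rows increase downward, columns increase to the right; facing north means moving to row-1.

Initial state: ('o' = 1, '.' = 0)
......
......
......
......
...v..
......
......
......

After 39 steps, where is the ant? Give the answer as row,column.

1,3

t=0: ......
......
......
......
...v..
......
......
......
t=1: ......
......
......
......
..<o..
......
......
......
t=2: ......
......
......
..^...
..oo..
......
......
......
t=3: ......
......
......
..o>..
..oo..
......
......
......
t=4: ......
......
......
..oo..
..ov..
......
......
......
t=5: ......
......
......
..oo..
..o.>.
......
......
......
t=6: ......
......
......
..oo..
..o.o.
....v.
......
......
t=7: ......
......
......
..oo..
..o.o.
...<o.
......
......
t=8: ......
......
......
..oo..
..o^o.
...oo.
......
......
t=9: ......
......
......
..oo..
..oo>.
...oo.
......
......
t=10: ......
......
......
..oo^.
..oo..
...oo.
......
......
t=11: ......
......
......
..ooo>
..oo..
...oo.
......
......
t=12: ......
......
......
..oooo
..oo.v
...oo.
......
......
t=13: ......
......
......
..oooo
..oo<o
...oo.
......
......
t=14: ......
......
......
..oo^o
..oooo
...oo.
......
......
t=15: ......
......
......
..o<.o
..oooo
...oo.
......
......
t=16: ......
......
......
..o..o
..ovoo
...oo.
......
......
t=17: ......
......
......
..o..o
..o.>o
...oo.
......
......
t=18: ......
......
......
..o.^o
..o..o
...oo.
......
......
t=19: ......
......
......
..o.o>
..o..o
...oo.
......
......
t=20: ......
......
.....^
..o.o.
..o..o
...oo.
......
......
t=21: ......
......
>....o
..o.o.
..o..o
...oo.
......
......
t=22: ......
......
o....o
v.o.o.
..o..o
...oo.
......
......
t=23: ......
......
o....o
o.o.o<
..o..o
...oo.
......
......
t=24: ......
......
o....^
o.o.oo
..o..o
...oo.
......
......
t=25: ......
......
o...<.
o.o.oo
..o..o
...oo.
......
......
t=26: ......
....^.
o...o.
o.o.oo
..o..o
...oo.
......
......
t=27: ......
....o>
o...o.
o.o.oo
..o..o
...oo.
......
......
t=28: ......
....oo
o...ov
o.o.oo
..o..o
...oo.
......
......
t=29: ......
....oo
o...<o
o.o.oo
..o..o
...oo.
......
......
t=30: ......
....oo
o....o
o.o.vo
..o..o
...oo.
......
......
t=31: ......
....oo
o....o
o.o..>
..o..o
...oo.
......
......
t=32: ......
....oo
o....^
o.o...
..o..o
...oo.
......
......
t=33: ......
....oo
o...<.
o.o...
..o..o
...oo.
......
......
t=34: ......
....^o
o...o.
o.o...
..o..o
...oo.
......
......
t=35: ......
...<.o
o...o.
o.o...
..o..o
...oo.
......
......
t=36: ...^..
...o.o
o...o.
o.o...
..o..o
...oo.
......
......
t=37: ...o>.
...o.o
o...o.
o.o...
..o..o
...oo.
......
......
t=38: ...oo.
...ovo
o...o.
o.o...
..o..o
...oo.
......
......
t=39: ...oo.
...<oo
o...o.
o.o...
..o..o
...oo.
......
......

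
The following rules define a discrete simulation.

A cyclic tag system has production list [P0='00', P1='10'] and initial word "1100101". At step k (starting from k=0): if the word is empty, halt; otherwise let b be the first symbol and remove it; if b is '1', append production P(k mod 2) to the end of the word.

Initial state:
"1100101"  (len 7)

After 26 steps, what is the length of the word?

gen 0: "1100101"  (len 7)
gen 1: "10010100"  (len 8)
gen 2: "001010010"  (len 9)
gen 3: "01010010"  (len 8)
gen 4: "1010010"  (len 7)
gen 5: "01001000"  (len 8)
gen 6: "1001000"  (len 7)
gen 7: "00100000"  (len 8)
gen 8: "0100000"  (len 7)
gen 9: "100000"  (len 6)
gen 10: "0000010"  (len 7)
gen 11: "000010"  (len 6)
gen 12: "00010"  (len 5)
gen 13: "0010"  (len 4)
gen 14: "010"  (len 3)
gen 15: "10"  (len 2)
gen 16: "010"  (len 3)
gen 17: "10"  (len 2)
gen 18: "010"  (len 3)
gen 19: "10"  (len 2)
gen 20: "010"  (len 3)
gen 21: "10"  (len 2)
gen 22: "010"  (len 3)
gen 23: "10"  (len 2)
gen 24: "010"  (len 3)
gen 25: "10"  (len 2)
gen 26: "010"  (len 3)

3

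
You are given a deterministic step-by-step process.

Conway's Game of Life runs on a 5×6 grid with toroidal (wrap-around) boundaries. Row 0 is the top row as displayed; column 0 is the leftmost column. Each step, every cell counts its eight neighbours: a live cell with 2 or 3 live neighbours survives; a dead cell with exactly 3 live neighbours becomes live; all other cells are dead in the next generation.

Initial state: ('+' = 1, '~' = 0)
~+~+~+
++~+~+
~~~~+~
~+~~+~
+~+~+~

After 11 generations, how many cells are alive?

9

k=0  ~+~+~+
++~+~+
~~~~+~
~+~~+~
+~+~+~
k=1  ~~~+~~
~+~+~+
~++++~
~+~~+~
+~+~+~
k=2  ++~+~+
++~~~~
~+~~~+
+~~~+~
~++~++
k=3  ~~~+~~
~~~~+~
~+~~~+
~~+++~
~~+~~~
k=4  ~~~+~~
~~~~+~
~~+~~+
~++++~
~~+~+~
k=5  ~~~++~
~~~++~
~++~~+
~+~~++
~+~~+~
k=6  ~~+~~+
~~~~~+
~++~~+
~+~+++
+~+~~~
k=7  ++~~~+
~++~++
~+++~+
~~~+++
+~+~~~
k=8  ~~~++~
~~~~~~
~+~~~~
~~~~~+
~~++~~
k=9  ~~+++~
~~~~~~
~~~~~~
~~+~~~
~~++~~
k=10  ~~+~+~
~~~+~~
~~~~~~
~~++~~
~+~~+~
k=11  ~~+~+~
~~~+~~
~~++~~
~~++~~
~+~~+~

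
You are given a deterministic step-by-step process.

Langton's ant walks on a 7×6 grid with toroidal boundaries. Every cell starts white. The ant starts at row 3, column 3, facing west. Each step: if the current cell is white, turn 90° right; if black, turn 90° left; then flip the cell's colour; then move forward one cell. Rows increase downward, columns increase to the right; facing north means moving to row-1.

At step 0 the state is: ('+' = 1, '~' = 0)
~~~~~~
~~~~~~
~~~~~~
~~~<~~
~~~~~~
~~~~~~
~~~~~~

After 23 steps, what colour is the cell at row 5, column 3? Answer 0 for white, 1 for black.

step 0: ~~~~~~
~~~~~~
~~~~~~
~~~<~~
~~~~~~
~~~~~~
~~~~~~
step 1: ~~~~~~
~~~~~~
~~~^~~
~~~+~~
~~~~~~
~~~~~~
~~~~~~
step 2: ~~~~~~
~~~~~~
~~~+>~
~~~+~~
~~~~~~
~~~~~~
~~~~~~
step 3: ~~~~~~
~~~~~~
~~~++~
~~~+v~
~~~~~~
~~~~~~
~~~~~~
step 4: ~~~~~~
~~~~~~
~~~++~
~~~<+~
~~~~~~
~~~~~~
~~~~~~
step 5: ~~~~~~
~~~~~~
~~~++~
~~~~+~
~~~v~~
~~~~~~
~~~~~~
step 6: ~~~~~~
~~~~~~
~~~++~
~~~~+~
~~<+~~
~~~~~~
~~~~~~
step 7: ~~~~~~
~~~~~~
~~~++~
~~^~+~
~~++~~
~~~~~~
~~~~~~
step 8: ~~~~~~
~~~~~~
~~~++~
~~+>+~
~~++~~
~~~~~~
~~~~~~
step 9: ~~~~~~
~~~~~~
~~~++~
~~+++~
~~+v~~
~~~~~~
~~~~~~
step 10: ~~~~~~
~~~~~~
~~~++~
~~+++~
~~+~>~
~~~~~~
~~~~~~
step 11: ~~~~~~
~~~~~~
~~~++~
~~+++~
~~+~+~
~~~~v~
~~~~~~
step 12: ~~~~~~
~~~~~~
~~~++~
~~+++~
~~+~+~
~~~<+~
~~~~~~
step 13: ~~~~~~
~~~~~~
~~~++~
~~+++~
~~+^+~
~~~++~
~~~~~~
step 14: ~~~~~~
~~~~~~
~~~++~
~~+++~
~~++>~
~~~++~
~~~~~~
step 15: ~~~~~~
~~~~~~
~~~++~
~~++^~
~~++~~
~~~++~
~~~~~~
step 16: ~~~~~~
~~~~~~
~~~++~
~~+<~~
~~++~~
~~~++~
~~~~~~
step 17: ~~~~~~
~~~~~~
~~~++~
~~+~~~
~~+v~~
~~~++~
~~~~~~
step 18: ~~~~~~
~~~~~~
~~~++~
~~+~~~
~~+~>~
~~~++~
~~~~~~
step 19: ~~~~~~
~~~~~~
~~~++~
~~+~~~
~~+~+~
~~~+v~
~~~~~~
step 20: ~~~~~~
~~~~~~
~~~++~
~~+~~~
~~+~+~
~~~+~>
~~~~~~
step 21: ~~~~~~
~~~~~~
~~~++~
~~+~~~
~~+~+~
~~~+~+
~~~~~v
step 22: ~~~~~~
~~~~~~
~~~++~
~~+~~~
~~+~+~
~~~+~+
~~~~<+
step 23: ~~~~~~
~~~~~~
~~~++~
~~+~~~
~~+~+~
~~~+^+
~~~~++

1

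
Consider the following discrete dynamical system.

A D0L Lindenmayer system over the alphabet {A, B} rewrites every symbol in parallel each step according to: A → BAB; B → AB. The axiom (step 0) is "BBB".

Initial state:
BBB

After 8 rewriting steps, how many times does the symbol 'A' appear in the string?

1224

k=0  BBB
k=1  ABABAB
k=2  BABABBABABBABAB
k=3  ABBABABBABABABBABABBABABABBABABBABAB
k=4  BABABABBABABBABABABBABABBABABBABABABBABABBABABABBABABBABABBABABABBABABBABABABBABABBABAB
k=5  ABBABABBABABBABABABBABABBABABABBABABBABABBABABABBABABBABAB…BABABABBABABBABABABBABABBABABBABABABBABABBABABABBABABBABAB  (len 210)
k=6  BABABABBABABBABABABBABABBABABABBABABBABABBABABABBABABBABAB…BABABABBABABBABABABBABABBABABBABABABBABABBABABABBABABBABAB  (len 507)
k=7  ABBABABBABABBABABABBABABBABABABBABABBABABBABABABBABABBABAB…BABABABBABABBABABABBABABBABABBABABABBABABBABABABBABABBABAB  (len 1224)
k=8  BABABABBABABBABABABBABABBABABABBABABBABABBABABABBABABBABAB…BABABABBABABBABABABBABABBABABBABABABBABABBABABABBABABBABAB  (len 2955)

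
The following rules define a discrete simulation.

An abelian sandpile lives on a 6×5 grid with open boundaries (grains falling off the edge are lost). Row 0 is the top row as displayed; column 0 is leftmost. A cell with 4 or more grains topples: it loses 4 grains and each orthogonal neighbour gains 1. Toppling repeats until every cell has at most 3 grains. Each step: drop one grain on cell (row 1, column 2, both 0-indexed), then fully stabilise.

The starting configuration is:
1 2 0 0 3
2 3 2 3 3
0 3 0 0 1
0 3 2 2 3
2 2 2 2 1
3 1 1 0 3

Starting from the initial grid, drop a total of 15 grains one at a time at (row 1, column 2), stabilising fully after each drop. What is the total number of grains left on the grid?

58

gen 0: 1 2 0 0 3
2 3 2 3 3
0 3 0 0 1
0 3 2 2 3
2 2 2 2 1
3 1 1 0 3
gen 1: 1 2 0 0 3
2 3 3 3 3
0 3 0 0 1
0 3 2 2 3
2 2 2 2 1
3 1 1 0 3
gen 2: 1 3 1 2 0
3 1 2 1 1
1 1 2 1 2
1 0 3 2 3
2 3 2 2 1
3 1 1 0 3
gen 3: 1 3 1 2 0
3 1 3 1 1
1 1 2 1 2
1 0 3 2 3
2 3 2 2 1
3 1 1 0 3
gen 4: 1 3 2 2 0
3 2 0 2 1
1 1 3 1 2
1 0 3 2 3
2 3 2 2 1
3 1 1 0 3
gen 5: 1 3 2 2 0
3 2 1 2 1
1 1 3 1 2
1 0 3 2 3
2 3 2 2 1
3 1 1 0 3
gen 6: 1 3 2 2 0
3 2 2 2 1
1 1 3 1 2
1 0 3 2 3
2 3 2 2 1
3 1 1 0 3
gen 7: 1 3 2 2 0
3 2 3 2 1
1 1 3 1 2
1 0 3 2 3
2 3 2 2 1
3 1 1 0 3
gen 8: 1 3 3 2 0
3 3 1 3 1
1 2 1 2 2
1 1 0 3 3
2 3 3 2 1
3 1 1 0 3
gen 9: 1 3 3 2 0
3 3 2 3 1
1 2 1 2 2
1 1 0 3 3
2 3 3 2 1
3 1 1 0 3
gen 10: 1 3 3 2 0
3 3 3 3 1
1 2 1 2 2
1 1 0 3 3
2 3 3 2 1
3 1 1 0 3
gen 11: 3 1 2 0 1
0 2 3 1 2
2 3 2 3 2
1 1 0 3 3
2 3 3 2 1
3 1 1 0 3
gen 12: 3 1 3 0 1
0 3 0 2 2
2 3 3 3 2
1 1 0 3 3
2 3 3 2 1
3 1 1 0 3
gen 13: 3 1 3 0 1
0 3 1 2 2
2 3 3 3 2
1 1 0 3 3
2 3 3 2 1
3 1 1 0 3
gen 14: 3 1 3 0 1
0 3 2 2 2
2 3 3 3 2
1 1 0 3 3
2 3 3 2 1
3 1 1 0 3
gen 15: 3 1 3 0 1
0 3 3 2 2
2 3 3 3 2
1 1 0 3 3
2 3 3 2 1
3 1 1 0 3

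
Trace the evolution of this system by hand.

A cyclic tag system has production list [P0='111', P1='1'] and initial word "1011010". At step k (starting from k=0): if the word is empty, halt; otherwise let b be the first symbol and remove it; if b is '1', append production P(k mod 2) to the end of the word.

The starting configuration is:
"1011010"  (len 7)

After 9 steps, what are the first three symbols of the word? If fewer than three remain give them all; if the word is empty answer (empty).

0) "1011010"  (len 7)
1) "011010111"  (len 9)
2) "11010111"  (len 8)
3) "1010111111"  (len 10)
4) "0101111111"  (len 10)
5) "101111111"  (len 9)
6) "011111111"  (len 9)
7) "11111111"  (len 8)
8) "11111111"  (len 8)
9) "1111111111"  (len 10)

111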